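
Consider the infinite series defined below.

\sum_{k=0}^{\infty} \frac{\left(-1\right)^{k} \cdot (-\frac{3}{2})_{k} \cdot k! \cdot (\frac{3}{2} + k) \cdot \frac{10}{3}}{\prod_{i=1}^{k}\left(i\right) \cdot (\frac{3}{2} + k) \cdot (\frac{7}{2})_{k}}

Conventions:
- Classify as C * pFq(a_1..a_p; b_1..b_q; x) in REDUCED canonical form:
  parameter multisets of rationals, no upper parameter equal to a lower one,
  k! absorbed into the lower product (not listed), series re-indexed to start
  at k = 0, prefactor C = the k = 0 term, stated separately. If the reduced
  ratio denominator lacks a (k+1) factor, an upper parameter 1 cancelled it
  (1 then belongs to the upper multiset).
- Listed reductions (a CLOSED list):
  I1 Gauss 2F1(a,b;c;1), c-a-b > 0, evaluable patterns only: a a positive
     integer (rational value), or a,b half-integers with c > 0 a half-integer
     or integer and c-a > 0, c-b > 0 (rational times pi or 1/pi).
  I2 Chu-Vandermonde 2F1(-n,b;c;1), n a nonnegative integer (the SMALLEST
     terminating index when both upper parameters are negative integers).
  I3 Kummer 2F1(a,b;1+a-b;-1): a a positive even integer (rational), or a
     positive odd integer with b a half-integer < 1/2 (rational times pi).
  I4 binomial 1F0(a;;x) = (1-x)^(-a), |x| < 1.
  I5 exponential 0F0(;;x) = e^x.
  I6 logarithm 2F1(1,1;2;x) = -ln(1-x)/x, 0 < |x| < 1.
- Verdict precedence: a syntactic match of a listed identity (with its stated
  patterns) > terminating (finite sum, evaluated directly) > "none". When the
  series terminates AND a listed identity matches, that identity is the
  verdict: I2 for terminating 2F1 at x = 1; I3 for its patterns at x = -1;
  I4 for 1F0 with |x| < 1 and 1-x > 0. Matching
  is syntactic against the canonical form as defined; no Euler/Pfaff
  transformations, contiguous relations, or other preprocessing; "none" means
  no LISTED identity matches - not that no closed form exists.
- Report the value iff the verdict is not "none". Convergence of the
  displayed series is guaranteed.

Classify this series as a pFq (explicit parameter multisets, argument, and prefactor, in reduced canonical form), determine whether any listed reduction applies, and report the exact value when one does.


x = -1 here; the reduced form reads 2F1, upper {-\frac{3}{2}, 1}, lower {\frac{7}{2}}, C = \frac{10}{3}. Verdict (x = -1): Kummer (I3) applies (x = -1; c = \frac{7}{2} equals 1+a-b for upper {-\frac{3}{2}, 1}: listed pattern). Its exact value is \frac{25}{16} \cdot \pi.

The tell: with t_0 = \frac{10}{3}, k + 3/2 divides numerator and denominator alike; C = 10/3, x = -1 after cancelling.
Step ratio: r(k) = -1 * (k-\frac{3}{2}) (k+1) / [(k+\frac{7}{2}) (k+1)] - rational in k, leading ratio -1; with t_0 = \frac{10}{3}, classification follows.


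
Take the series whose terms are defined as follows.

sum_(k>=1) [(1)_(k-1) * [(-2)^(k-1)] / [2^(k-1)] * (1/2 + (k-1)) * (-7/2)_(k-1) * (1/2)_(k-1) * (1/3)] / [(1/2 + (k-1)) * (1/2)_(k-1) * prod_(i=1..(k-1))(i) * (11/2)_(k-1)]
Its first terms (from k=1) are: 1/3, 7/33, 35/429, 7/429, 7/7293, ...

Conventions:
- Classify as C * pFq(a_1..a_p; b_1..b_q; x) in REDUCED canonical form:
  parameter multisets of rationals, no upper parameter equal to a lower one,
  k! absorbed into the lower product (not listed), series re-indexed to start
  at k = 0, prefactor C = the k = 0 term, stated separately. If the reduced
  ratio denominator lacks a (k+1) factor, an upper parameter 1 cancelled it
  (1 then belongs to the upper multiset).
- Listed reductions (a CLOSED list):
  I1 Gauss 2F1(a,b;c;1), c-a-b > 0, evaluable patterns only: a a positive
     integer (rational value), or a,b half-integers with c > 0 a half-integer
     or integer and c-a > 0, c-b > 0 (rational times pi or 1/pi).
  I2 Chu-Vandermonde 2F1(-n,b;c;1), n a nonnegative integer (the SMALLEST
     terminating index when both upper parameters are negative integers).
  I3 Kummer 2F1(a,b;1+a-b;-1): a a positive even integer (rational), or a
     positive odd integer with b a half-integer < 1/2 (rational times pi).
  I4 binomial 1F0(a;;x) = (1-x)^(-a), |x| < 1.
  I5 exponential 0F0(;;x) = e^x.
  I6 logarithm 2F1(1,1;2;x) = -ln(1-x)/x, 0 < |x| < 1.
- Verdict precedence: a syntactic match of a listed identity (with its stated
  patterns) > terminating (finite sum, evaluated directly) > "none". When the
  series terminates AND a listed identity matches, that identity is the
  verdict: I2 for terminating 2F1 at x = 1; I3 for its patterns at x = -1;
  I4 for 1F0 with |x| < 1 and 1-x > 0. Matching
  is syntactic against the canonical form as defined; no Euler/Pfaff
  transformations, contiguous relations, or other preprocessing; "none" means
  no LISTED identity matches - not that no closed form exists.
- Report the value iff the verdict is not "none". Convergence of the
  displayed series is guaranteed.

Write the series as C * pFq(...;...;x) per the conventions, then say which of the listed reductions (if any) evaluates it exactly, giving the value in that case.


With C = 1/3: the canonical form is 2F1(-7/2, 1; 11/2; -1). Verdict at x = -1: Kummer (I3) matches (x = -1; c = 11/2 equals 1+a-b for upper {-7/2, 1}: listed pattern). Value: (105/512) * pi.

Key step: t_0 being 1/3, the parameter 1/2 appears in both the upper and lower lists and cancels (alongside the other common factor).
Term ratio: r(k) = (-1) * (k-7/2) (k+1) / [(k+11/2) (k+1)] - rational in k, leading ratio (-1); with t_0 = 1/3, classification follows.


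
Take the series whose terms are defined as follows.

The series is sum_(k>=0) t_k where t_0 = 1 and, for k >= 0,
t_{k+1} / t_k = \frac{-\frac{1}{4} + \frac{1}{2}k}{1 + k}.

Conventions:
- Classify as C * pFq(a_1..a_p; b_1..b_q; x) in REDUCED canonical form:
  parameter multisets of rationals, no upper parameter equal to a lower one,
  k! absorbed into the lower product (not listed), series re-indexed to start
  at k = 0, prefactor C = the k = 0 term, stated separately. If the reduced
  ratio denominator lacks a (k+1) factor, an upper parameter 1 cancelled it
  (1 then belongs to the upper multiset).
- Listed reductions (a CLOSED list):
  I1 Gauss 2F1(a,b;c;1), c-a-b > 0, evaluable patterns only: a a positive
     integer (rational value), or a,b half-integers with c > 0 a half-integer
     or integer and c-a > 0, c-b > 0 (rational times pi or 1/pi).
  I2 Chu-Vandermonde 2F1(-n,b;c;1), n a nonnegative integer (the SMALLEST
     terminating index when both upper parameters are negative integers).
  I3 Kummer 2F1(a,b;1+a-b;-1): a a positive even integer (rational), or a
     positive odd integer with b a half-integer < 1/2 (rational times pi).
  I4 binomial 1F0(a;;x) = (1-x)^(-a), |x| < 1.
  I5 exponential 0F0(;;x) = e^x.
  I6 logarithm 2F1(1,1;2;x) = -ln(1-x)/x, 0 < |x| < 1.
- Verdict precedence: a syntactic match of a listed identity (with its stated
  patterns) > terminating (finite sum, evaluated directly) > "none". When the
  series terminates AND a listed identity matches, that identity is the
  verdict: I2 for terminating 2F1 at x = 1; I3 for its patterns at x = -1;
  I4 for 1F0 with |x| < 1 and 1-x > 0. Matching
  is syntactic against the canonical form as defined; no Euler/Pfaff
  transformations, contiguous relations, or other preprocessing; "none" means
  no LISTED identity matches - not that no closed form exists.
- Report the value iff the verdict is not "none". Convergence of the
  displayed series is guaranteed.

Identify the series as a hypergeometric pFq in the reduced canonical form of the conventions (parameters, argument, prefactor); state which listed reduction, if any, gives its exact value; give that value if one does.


The series (x = \frac{1}{2}) is 1F0: upper {-\frac{1}{2}}, lower {-}, prefactor 1. Verdict: the I4 binomial reduction matches (the 1F0 binomial series: exponent 1/2, x = \frac{1}{2}). Value: \left(\frac{1}{2}\right)^{\frac{1}{2}}.

Key step: with t_0 = 1, roots of the ratio polynomials (C = 1, x = 1/2) are the negated parameters.
Ratio: r(k) = \frac{1}{2} * (k-\frac{1}{2}) / [(k+1)] - rational in k, leading ratio \frac{1}{2}; with t_0 = 1, classification follows.


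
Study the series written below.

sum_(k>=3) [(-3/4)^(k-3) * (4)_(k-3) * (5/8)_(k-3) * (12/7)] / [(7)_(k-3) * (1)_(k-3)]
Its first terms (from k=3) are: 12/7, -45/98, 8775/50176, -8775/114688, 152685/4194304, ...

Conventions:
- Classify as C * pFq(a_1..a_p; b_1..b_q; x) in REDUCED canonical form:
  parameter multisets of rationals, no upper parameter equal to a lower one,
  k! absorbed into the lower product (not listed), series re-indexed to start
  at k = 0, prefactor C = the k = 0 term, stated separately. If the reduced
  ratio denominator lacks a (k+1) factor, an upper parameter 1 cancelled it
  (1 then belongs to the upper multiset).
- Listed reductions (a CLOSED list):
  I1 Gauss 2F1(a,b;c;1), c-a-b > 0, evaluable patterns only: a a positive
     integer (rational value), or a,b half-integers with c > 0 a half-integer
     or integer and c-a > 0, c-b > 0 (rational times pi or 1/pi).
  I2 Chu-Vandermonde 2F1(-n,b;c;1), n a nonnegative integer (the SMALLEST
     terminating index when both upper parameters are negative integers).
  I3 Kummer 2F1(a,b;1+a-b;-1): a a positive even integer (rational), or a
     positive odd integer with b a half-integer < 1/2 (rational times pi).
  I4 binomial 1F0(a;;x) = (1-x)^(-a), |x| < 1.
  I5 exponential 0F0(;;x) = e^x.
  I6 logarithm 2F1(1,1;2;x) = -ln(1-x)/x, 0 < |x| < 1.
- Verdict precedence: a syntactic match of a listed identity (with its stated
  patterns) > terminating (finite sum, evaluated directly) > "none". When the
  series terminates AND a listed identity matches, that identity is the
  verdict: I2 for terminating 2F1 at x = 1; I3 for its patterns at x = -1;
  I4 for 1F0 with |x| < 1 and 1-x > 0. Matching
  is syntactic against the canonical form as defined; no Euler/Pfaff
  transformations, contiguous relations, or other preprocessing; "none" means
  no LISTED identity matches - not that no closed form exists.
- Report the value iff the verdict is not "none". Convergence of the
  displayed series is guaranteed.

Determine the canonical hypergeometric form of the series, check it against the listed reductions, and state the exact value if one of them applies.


Prefactor 12/7, argument -3/4: 2F1 with upper {5/8, 4} over lower {7}. Verdict: none. Every listed pattern misses the 2F1 form at -3/4, upper {5/8, 4}.

Structural cue: x = (-3/4) and (1)_k (C = 12/7, x = -3/4) is k! itself.
Consecutive-term ratio: r(k) = (-3/4) * (k+5/8) (k+4) / [(k+7) (k+1)] ; factor over Q: parameters, x = (-3/4), and C = 12/7.


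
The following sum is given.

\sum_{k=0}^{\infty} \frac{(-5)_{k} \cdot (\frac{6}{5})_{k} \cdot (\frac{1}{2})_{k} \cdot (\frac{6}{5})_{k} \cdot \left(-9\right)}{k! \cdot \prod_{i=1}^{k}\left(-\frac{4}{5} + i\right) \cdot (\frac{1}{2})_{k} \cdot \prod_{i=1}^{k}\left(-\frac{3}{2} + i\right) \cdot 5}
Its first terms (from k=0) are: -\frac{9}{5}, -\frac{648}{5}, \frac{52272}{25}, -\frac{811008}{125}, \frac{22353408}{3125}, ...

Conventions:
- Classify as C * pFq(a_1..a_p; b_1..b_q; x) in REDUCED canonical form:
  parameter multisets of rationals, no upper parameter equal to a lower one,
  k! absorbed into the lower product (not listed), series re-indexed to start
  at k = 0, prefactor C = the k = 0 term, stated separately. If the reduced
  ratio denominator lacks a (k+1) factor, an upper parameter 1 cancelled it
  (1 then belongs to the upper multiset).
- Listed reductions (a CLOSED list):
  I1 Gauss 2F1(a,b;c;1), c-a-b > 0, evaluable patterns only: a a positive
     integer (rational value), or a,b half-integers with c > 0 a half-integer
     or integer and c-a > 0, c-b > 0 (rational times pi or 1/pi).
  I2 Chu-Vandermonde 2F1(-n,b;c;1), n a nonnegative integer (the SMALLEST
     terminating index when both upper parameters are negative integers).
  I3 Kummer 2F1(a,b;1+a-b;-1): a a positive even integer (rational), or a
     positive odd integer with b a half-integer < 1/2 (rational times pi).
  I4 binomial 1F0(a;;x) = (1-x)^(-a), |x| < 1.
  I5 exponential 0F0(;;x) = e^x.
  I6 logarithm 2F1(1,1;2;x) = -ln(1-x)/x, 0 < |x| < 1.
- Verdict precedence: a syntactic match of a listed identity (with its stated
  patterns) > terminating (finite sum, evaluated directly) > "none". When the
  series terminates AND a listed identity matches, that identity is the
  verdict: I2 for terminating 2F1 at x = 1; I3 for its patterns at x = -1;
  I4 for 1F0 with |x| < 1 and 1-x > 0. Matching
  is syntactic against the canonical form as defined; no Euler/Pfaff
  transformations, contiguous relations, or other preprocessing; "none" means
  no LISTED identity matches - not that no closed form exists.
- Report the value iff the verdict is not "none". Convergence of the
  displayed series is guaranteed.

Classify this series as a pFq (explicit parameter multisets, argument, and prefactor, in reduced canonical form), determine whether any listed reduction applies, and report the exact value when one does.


Canonical form: C = -\frac{9}{5} times 3F2 with upper {-5, \frac{6}{5}, \frac{6}{5}}, lower {-\frac{1}{2}, \frac{1}{5}}, x = 1. Verdict: terminating - upper parameter -5 makes this a finite sum (last index 5), evaluated exactly. Hence: -\frac{550953}{78125}.

First insight: from the first term -\frac{9}{5}: the parameter 1/2 appears in both the upper and lower lists and cancels.
Consecutive-term ratio: r(k) = 1 * (k-5) (k+\frac{6}{5}) (k+\frac{6}{5}) / [(k-\frac{1}{2}) (k+\frac{1}{5}) (k+1)] ; factor over Q: parameters, x = 1, and C = -\frac{9}{5}.


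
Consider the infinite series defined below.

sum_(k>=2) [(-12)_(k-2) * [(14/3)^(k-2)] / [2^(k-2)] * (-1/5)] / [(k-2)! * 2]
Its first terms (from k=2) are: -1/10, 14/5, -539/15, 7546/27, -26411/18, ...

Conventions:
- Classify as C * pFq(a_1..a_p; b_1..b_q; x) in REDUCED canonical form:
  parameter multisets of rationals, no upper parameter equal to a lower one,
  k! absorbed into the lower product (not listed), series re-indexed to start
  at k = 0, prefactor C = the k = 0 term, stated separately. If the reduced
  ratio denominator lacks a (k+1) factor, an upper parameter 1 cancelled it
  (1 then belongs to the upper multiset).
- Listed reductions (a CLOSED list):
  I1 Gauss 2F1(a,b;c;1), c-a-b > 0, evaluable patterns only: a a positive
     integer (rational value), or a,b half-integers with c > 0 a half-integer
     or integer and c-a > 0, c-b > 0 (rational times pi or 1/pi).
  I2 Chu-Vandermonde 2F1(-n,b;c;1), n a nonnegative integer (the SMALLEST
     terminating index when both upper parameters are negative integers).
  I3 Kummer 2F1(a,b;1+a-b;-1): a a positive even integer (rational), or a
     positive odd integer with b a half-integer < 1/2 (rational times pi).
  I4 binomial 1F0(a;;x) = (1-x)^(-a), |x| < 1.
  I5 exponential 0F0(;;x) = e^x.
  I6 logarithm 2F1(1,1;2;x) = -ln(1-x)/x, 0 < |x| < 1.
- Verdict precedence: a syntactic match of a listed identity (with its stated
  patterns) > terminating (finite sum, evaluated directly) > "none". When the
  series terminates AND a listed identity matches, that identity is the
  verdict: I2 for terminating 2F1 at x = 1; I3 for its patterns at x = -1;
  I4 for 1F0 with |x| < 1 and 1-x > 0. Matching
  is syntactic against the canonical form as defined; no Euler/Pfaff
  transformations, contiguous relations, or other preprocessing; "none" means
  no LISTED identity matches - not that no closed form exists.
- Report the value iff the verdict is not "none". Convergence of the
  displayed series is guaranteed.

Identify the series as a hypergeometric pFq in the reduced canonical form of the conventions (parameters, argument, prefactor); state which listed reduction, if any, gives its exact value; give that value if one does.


This is -1/10 * 1F0(-12; -; 7/3) in reduced canonical form. Verdict: terminating - no listed pattern fits, but -12 in the upper list cuts the series at k = 12; direct evaluation. Exact value: -8388608/2657205.

Structural cue: from the first term -1/10: the two k-th powers (C = -1/10, x = 7/3) combine into one argument.
Consecutive-term ratio: r(k) = (7/3) * (k-12) / [(k+1)] - poly over poly, x = (7/3) from leading terms; C = -1/10 at k = 0.


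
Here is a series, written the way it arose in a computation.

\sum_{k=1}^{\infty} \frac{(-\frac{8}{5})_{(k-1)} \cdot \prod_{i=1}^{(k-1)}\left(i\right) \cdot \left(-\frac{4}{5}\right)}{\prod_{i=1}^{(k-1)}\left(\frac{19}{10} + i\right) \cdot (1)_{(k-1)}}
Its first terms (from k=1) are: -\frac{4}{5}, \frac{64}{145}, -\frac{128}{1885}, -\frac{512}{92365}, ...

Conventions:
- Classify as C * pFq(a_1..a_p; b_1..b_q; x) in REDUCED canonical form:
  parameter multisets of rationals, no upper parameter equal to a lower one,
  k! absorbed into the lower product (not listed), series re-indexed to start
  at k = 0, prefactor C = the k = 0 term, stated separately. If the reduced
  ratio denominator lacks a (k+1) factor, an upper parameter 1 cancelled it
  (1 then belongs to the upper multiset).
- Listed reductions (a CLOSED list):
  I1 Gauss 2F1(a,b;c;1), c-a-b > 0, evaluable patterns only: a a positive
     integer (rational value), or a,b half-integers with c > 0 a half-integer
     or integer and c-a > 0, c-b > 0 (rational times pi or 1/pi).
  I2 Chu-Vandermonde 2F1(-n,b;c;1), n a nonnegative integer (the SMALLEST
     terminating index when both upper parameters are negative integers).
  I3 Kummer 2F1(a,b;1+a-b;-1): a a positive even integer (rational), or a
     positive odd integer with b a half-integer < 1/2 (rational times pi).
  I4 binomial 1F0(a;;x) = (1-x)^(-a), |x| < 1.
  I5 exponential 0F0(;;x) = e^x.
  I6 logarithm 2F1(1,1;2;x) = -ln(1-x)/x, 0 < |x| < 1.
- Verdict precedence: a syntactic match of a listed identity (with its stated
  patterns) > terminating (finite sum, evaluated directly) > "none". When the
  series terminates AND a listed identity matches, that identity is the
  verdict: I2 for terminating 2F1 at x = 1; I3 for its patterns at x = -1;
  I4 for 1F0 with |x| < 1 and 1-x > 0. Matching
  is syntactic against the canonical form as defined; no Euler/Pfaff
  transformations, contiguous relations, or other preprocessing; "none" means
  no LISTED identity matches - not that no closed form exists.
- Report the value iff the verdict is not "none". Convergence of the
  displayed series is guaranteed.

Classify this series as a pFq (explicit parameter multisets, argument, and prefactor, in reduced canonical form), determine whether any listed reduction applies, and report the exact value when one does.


Key observation: from the first term -\frac{4}{5}: (1)_k (C = -4/5, x = 1) is k! itself.
Ratio: r(k) = 1 * (k-\frac{8}{5}) (k+1) / [(k+\frac{29}{10}) (k+1)] - rational; roots negated = parameters, x = 1, C = -\frac{4}{5}.

At argument 1: a 2F1 with upper {-\frac{8}{5}, 1}, lower {\frac{29}{10}}, scaled by C = -\frac{4}{5}. Verdict: Gauss (I1, integer-parameter pattern) fires (x = 1: the Gamma ratio telescopes since c-a-b = 7/2 > 0 and a = 1 in Z>0). Sum: -\frac{76}{175}.


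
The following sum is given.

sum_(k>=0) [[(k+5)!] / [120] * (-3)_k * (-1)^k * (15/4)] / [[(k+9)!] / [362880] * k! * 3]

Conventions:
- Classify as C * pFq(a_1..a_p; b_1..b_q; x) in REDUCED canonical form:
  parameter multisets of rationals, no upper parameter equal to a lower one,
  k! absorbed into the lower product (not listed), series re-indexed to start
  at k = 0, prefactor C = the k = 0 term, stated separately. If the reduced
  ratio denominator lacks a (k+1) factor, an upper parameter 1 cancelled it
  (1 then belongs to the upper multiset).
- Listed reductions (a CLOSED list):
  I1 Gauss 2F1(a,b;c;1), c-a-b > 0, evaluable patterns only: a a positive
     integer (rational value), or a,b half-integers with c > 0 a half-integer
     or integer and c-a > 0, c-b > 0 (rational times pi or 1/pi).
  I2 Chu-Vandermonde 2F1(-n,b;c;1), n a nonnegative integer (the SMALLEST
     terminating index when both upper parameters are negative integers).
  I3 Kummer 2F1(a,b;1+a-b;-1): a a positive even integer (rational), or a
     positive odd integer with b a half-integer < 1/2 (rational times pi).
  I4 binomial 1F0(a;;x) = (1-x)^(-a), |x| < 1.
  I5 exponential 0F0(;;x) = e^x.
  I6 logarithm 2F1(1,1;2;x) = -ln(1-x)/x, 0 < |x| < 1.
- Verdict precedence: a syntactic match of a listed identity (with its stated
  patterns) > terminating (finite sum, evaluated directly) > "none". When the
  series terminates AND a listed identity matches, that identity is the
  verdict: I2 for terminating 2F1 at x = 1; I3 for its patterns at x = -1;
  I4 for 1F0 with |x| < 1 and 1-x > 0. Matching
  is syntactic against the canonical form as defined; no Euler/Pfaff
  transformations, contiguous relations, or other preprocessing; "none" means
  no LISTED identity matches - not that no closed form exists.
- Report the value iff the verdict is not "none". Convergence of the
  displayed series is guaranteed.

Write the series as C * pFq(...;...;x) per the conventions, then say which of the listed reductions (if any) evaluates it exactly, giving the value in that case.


Reduced: x = -1, 2F1, upper = {-3, 6}, lower = {10}, C = 5/4. Verdict: Kummer (I3) matches (x = -1; c = 10 equals 1+a-b for upper {-3, 6}: listed pattern). Hence: 21/4.

Structural cue: with t_0 = 5/4, the denominator's factorial ratio (C = 5/4, x = -1) is a lower Pochhammer.
Consecutive-term ratio: r(k) = (-1) * (k-3) (k+6) / [(k+10) (k+1)] - rational; roots negated = parameters, x = (-1), C = 5/4.


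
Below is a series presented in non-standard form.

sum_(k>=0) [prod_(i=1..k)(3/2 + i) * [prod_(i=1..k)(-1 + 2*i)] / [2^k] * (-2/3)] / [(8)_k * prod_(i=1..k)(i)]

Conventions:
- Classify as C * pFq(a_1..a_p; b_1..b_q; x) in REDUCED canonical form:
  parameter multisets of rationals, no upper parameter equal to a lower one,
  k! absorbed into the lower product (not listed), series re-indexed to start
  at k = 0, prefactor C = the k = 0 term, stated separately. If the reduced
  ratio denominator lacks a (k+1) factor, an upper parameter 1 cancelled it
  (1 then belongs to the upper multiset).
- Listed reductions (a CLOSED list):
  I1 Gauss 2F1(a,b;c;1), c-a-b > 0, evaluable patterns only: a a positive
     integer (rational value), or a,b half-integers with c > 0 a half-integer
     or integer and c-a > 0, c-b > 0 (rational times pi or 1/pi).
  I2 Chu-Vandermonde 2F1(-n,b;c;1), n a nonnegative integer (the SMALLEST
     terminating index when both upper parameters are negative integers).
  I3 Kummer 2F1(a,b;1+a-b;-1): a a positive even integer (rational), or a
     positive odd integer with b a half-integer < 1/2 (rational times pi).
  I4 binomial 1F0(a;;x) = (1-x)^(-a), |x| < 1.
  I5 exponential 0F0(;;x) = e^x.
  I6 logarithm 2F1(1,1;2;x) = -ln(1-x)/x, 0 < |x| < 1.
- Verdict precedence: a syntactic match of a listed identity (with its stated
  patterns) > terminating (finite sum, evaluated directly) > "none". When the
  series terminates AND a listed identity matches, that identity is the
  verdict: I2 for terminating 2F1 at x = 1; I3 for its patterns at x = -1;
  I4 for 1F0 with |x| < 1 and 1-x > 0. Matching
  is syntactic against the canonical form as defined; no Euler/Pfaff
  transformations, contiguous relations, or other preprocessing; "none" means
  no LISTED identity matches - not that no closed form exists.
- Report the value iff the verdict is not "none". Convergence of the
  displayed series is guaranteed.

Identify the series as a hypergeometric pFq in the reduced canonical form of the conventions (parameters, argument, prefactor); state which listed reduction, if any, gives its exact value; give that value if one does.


First insight: t_0 being -2/3, the product of the first k integers (C = -2/3, x = 1) is k!.
Adjacent-term ratio: r(k) = 1 * (k+1/2) (k+5/2) / [(k+8) (k+1)] - rational in k, leading ratio 1; with t_0 = -2/3, classification follows.

Reduced: x = 1, 2F1, upper = {1/2, 5/2}, lower = {8}, C = -2/3. Verdict: the half-integer Gauss pattern (I1) matches (x = 1; upper {1/2, 5/2} half-integers, c = 8 in the evaluable pattern). Exact value: (-1048576/405405) / pi.


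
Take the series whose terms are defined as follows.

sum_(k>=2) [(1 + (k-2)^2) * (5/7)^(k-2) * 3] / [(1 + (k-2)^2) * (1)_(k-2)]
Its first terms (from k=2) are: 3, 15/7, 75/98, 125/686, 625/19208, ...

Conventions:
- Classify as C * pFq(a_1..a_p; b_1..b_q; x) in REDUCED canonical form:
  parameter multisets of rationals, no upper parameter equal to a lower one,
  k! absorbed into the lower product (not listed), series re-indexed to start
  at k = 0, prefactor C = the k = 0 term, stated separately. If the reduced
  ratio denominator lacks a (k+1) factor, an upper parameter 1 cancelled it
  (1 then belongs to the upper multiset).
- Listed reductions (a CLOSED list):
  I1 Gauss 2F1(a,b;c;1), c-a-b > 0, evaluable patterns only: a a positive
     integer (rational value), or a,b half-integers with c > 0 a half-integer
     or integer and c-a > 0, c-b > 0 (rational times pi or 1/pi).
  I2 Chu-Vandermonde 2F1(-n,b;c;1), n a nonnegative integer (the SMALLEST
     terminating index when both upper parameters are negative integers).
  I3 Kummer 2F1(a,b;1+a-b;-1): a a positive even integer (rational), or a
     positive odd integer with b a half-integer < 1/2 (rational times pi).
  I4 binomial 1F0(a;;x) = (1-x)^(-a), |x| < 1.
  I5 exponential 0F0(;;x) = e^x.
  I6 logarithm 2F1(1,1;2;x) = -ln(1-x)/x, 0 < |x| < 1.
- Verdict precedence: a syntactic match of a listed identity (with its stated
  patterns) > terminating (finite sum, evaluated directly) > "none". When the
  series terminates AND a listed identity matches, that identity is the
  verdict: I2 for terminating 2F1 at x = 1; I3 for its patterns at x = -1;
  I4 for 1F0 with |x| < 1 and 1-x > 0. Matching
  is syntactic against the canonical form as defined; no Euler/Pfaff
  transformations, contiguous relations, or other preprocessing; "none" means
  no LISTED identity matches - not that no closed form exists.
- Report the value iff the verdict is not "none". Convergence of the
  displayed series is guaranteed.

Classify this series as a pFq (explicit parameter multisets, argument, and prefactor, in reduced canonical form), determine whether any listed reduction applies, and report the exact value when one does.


Classification (C = 3): 0F0 with upper {-}, lower {-}, argument x = 5/7. Verdict: the exponential series (I5) matches (the 0F0 exponential series at x = 5/7). Hence: 3 * e^(5/7).

The tell: from the first term 3: striking the common factor k^2 + 1 reduces the term (C = 3).
Ratio: r(k) = (5/7) * 1 / [(k+1)] - rational in k, leading ratio (5/7); with t_0 = 3, classification follows.


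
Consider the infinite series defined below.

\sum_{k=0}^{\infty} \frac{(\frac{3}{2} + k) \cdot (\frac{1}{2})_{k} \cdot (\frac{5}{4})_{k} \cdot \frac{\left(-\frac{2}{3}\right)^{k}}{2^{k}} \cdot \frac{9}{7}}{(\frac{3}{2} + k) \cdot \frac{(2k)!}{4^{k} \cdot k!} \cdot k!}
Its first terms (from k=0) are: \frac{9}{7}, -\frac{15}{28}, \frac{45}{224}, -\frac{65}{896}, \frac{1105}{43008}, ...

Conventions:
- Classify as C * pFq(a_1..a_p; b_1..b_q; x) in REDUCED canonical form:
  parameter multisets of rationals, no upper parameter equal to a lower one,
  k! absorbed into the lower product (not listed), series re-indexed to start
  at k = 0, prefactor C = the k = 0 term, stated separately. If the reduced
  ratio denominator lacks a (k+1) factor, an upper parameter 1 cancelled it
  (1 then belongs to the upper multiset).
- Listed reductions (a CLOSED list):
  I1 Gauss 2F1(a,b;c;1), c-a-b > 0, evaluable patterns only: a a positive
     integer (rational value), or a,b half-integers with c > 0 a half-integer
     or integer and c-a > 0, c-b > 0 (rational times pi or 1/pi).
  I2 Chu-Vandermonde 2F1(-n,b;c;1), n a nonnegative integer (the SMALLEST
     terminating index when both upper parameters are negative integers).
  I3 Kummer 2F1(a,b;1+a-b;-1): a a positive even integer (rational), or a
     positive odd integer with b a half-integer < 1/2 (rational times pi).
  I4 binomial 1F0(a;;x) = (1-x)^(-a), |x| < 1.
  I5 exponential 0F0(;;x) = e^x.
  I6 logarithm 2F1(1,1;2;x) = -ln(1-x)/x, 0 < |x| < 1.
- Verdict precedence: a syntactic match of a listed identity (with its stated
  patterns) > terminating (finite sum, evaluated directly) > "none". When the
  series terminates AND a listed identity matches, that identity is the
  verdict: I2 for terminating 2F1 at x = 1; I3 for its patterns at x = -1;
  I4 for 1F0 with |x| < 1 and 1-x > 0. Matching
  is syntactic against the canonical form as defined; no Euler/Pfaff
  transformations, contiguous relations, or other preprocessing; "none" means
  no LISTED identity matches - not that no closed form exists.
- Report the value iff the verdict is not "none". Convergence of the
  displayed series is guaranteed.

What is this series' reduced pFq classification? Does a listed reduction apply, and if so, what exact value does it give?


Classification (C = \frac{9}{7}): 1F0 with upper {\frac{5}{4}}, lower {-}, argument x = -\frac{1}{3}. Verdict: the binomial series (I4) fires (the 1F0 binomial series: exponent -5/4, x = -\frac{1}{3}). Sum: \frac{9}{7} \cdot \left(\frac{4}{3}\right)^{-\frac{5}{4}}.

Structural cue: from the first term \frac{9}{7}: the parameter 1/2 appears in both the upper and lower lists and cancels (alongside the other common factor).
Term ratio: r(k) = -\frac{1}{3} * (k+\frac{5}{4}) / [(k+1)] ; factor over Q: parameters, x = -\frac{1}{3}, and C = \frac{9}{7}.


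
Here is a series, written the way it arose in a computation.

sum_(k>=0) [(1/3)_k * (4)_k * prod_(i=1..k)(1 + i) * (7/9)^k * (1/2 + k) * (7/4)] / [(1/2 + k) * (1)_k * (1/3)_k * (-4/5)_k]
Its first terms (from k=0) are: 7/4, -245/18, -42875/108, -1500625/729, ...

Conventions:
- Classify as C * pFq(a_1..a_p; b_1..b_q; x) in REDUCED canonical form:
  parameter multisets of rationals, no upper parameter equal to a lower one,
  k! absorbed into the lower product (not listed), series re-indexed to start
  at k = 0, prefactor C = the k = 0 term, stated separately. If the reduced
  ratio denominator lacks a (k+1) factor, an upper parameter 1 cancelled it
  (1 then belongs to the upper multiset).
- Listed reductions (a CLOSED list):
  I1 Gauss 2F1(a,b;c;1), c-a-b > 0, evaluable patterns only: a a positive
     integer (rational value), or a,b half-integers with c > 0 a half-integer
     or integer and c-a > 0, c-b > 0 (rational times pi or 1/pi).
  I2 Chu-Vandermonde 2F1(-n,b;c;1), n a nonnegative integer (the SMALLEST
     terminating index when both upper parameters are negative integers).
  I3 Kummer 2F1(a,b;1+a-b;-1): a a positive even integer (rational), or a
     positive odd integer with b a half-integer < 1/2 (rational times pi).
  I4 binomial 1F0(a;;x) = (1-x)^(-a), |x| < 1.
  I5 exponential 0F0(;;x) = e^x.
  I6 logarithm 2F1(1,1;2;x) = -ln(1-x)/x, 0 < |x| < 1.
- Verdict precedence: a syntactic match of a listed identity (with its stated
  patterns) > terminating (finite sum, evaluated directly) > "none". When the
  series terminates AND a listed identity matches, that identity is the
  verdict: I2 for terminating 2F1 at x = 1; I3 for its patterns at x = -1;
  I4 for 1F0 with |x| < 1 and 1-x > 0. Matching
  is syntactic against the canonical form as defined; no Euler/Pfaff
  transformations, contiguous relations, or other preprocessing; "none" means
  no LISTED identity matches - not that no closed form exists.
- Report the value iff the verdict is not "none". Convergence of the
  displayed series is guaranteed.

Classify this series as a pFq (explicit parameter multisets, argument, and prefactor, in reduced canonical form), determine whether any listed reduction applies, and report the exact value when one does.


Reduced: x = 7/9, 2F1, upper = {2, 4}, lower = {-4/5}, C = 7/4. Verdict: none (x = 7/9): each listed identity misses the multisets {2, 4} ; {-4/5}.

The tell: with t_0 = 7/4, the parameter 1/3 appears in both the upper and lower lists and cancels (alongside the other common factor).
Consecutive-term ratio: r(k) = (7/9) * (k+2) (k+4) / [(k-4/5) (k+1)] - rational in k, leading ratio (7/9); with t_0 = 7/4, classification follows.


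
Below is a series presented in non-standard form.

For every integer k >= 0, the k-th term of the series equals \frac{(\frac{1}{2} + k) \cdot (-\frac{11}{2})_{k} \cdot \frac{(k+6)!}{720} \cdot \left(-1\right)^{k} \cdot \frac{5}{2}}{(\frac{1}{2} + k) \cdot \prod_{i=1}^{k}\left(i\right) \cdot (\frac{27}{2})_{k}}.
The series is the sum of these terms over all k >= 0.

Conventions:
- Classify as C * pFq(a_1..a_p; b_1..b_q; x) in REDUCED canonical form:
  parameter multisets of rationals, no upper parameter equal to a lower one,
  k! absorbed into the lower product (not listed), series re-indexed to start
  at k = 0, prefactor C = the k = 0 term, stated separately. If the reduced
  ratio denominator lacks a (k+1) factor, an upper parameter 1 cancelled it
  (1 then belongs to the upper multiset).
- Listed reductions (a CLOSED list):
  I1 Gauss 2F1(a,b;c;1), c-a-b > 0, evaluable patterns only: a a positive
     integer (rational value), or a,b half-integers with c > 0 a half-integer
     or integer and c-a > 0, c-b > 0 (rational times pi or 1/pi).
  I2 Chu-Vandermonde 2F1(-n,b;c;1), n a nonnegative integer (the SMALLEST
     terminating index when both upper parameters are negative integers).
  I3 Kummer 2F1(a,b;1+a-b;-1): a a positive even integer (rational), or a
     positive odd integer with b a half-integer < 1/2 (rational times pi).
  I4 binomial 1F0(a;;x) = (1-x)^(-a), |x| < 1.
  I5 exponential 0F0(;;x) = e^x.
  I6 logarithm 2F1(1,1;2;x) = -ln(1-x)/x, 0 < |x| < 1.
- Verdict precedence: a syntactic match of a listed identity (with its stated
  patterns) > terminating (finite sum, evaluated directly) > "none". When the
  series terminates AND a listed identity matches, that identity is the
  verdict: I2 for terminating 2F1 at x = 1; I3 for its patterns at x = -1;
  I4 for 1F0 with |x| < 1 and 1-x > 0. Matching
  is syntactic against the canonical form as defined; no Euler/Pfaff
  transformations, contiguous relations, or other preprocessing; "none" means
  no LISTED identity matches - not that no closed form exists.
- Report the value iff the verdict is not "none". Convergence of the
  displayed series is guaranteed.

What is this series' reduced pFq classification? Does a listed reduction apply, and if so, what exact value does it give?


Key step: from the first term \frac{5}{2}: the factorial ratio (C = 5/2) (k+a-1)!/(a-1)! is a rising factorial (a)_k.
Term ratio: r(k) = -1 * (k-\frac{11}{2}) (k+7) / [(k+\frac{27}{2}) (k+1)] - poly over poly, x = -1 from leading terms; C = \frac{5}{2} at k = 0.

Canonical form: C = \frac{5}{2} times 2F1 with upper {-\frac{11}{2}, 7}, lower {\frac{27}{2}}, x = -1. Verdict: Kummer (I3) matches (x = -1; c = \frac{27}{2} equals 1+a-b for upper {-\frac{11}{2}, 7}: listed pattern). Value: \frac{4647768125}{536870912} \cdot \pi.


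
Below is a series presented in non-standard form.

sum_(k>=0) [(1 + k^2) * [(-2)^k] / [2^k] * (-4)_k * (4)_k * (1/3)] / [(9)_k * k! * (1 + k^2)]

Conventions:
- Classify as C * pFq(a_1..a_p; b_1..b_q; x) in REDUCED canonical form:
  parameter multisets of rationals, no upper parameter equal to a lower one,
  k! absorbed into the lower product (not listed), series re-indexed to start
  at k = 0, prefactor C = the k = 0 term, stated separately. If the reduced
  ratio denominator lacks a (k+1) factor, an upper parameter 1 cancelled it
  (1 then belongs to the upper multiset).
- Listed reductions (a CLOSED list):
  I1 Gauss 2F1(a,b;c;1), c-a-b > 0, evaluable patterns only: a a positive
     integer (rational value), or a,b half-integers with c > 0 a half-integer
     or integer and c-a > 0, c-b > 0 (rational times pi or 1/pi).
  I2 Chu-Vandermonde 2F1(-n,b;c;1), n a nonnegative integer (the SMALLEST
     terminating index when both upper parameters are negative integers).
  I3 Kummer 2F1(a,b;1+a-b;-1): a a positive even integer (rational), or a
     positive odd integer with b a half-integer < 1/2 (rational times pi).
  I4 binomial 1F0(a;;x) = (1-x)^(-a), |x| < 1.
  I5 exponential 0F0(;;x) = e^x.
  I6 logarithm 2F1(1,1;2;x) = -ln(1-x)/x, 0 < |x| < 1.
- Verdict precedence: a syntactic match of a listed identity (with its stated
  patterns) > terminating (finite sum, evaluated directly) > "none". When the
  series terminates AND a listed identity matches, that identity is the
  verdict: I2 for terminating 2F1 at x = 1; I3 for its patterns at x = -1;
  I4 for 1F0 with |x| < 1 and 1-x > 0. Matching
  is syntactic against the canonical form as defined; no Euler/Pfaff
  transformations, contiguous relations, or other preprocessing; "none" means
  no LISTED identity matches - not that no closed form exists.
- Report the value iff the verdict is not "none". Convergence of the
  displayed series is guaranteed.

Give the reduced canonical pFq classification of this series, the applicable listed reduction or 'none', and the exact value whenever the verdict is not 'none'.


x = -1 here; the reduced form reads 2F1, upper {-4, 4}, lower {9}, C = 1/3. Verdict: this is the Kummer evaluation I3 (x = -1; c = 9 equals 1+a-b for upper {-4, 4}: listed pattern). Hence: 14/9.

Structural cue: from the first term 1/3: the two k-th powers (prefactor 1/3) combine into one argument.
Term ratio: r(k) = (-1) * (k-4) (k+4) / [(k+9) (k+1)] - poly over poly, x = (-1) from leading terms; C = 1/3 at k = 0.


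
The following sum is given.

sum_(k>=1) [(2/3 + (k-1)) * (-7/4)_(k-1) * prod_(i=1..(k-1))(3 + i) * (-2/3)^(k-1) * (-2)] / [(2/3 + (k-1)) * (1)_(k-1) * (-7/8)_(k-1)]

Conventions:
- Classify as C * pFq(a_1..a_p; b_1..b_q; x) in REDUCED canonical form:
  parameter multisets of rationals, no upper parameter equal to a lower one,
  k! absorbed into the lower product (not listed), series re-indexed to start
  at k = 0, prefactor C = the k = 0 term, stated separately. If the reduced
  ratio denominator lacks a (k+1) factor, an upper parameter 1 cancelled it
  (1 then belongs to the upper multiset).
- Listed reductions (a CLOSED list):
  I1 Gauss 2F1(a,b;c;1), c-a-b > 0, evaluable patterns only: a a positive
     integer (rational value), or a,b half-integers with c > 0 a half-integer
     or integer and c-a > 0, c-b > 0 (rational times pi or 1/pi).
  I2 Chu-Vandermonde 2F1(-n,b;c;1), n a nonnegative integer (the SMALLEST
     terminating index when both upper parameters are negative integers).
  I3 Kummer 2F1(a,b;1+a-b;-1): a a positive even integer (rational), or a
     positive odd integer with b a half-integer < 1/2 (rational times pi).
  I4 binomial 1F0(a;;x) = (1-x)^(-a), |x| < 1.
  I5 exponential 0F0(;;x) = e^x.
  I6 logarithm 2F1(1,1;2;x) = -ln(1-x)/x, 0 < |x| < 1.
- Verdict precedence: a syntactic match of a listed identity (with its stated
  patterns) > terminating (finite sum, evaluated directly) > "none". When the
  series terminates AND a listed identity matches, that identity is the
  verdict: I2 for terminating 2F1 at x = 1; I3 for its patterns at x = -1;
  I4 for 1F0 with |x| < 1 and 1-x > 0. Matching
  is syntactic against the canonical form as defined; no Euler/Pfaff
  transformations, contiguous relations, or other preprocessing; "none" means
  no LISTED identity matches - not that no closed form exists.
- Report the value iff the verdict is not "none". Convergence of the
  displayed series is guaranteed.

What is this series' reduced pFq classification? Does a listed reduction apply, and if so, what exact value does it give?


Classification (C = -2): 2F1 with upper {-7/4, 4}, lower {-7/8}, argument x = -2/3. Verdict: none. A 2F1 with upper {-7/4, 4} fits none of I1-I6 at x = -2/3; the sum runs forever.

Key observation: with t_0 = -2, the running product (C = -2, x = -2/3) telescopes to a rising factorial.
Term ratio: r(k) = (-2/3) * (k-7/4) (k+4) / [(k-7/8) (k+1)] - rational in k. x = (-2/3); t_0 = -2; negate the roots.


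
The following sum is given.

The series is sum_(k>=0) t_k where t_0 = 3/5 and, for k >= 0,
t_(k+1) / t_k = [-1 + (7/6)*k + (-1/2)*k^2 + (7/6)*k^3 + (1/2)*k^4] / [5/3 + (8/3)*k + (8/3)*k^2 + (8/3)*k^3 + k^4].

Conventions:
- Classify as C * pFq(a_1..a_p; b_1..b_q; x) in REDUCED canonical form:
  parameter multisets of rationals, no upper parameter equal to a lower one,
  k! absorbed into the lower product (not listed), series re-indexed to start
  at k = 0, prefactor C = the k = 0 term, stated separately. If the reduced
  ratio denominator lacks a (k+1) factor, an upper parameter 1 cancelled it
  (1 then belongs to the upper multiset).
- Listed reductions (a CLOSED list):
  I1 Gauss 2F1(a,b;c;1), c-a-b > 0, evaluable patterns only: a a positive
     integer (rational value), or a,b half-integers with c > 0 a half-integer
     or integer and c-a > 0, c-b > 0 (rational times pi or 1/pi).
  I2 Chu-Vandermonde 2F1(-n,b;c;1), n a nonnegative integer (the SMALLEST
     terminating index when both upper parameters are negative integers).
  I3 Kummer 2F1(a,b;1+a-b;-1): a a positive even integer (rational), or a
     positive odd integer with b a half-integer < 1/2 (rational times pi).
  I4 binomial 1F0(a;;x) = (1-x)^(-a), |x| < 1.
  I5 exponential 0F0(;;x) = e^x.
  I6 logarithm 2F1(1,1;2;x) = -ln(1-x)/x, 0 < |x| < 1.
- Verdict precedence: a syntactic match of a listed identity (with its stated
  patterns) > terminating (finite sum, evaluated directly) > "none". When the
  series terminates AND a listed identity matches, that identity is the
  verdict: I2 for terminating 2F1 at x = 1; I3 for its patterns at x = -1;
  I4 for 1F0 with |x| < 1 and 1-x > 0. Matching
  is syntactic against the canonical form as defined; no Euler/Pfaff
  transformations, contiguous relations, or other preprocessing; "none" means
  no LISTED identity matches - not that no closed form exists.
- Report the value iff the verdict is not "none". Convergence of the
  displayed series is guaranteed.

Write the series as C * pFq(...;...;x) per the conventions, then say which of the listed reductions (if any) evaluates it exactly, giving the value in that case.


The tell: x = (1/2) and roots of the ratio polynomials (C = 3/5, x = 1/2) are the negated parameters.
Consecutive-term ratio: r(k) = (1/2) * (k-2/3) (k+3) / [(k+5/3) (k+1)] - rational in k, leading ratio (1/2); with t_0 = 3/5, classification follows.

Canonical form: C = 3/5 times 2F1 with upper {-2/3, 3}, lower {5/3}, x = 1/2. Verdict: none - this 2F1 at x = 1/2 matches no listed pattern, and upper {-2/3, 3} holds no stopper.
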